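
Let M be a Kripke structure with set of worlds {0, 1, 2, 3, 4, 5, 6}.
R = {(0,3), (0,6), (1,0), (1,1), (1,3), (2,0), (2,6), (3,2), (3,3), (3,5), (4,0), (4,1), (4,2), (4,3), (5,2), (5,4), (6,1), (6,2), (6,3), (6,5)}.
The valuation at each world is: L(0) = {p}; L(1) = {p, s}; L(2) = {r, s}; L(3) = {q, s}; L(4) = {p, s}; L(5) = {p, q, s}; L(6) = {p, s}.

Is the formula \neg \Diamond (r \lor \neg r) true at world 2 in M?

Recall that \Diamond ψ holds at a world iff ψ holds at some accessible world.
At 2: \Diamond (r \lor \neg r) is true, so \neg \Diamond (r \lor \neg r) is false.
  At 2: \Diamond (r \lor \neg r) requires r \lor \neg r at some successor in {0, 6}.
    r \lor \neg r holds at 0, so \Diamond (r \lor \neg r) is true at 2.

No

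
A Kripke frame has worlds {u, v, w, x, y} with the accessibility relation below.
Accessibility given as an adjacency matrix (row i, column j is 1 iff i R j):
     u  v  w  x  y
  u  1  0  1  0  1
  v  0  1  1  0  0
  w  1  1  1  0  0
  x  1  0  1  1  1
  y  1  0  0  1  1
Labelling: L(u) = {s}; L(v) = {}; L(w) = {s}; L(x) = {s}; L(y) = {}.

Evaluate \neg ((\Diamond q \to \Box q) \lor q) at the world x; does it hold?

No

At x: (\Diamond q \to \Box q) \lor q is true, so \neg ((\Diamond q \to \Box q) \lor q) is false.
  At x: \Diamond q \to \Box q is true, q is false, so (\Diamond q \to \Box q) \lor q is true.
    At x: \Diamond q is false, \Box q is false, so \Diamond q \to \Box q is true.
      At x: \Diamond q requires q at some successor in {u, w, x, y}.
        At u: q is false.
        At w: q is false.
        At x: q is false.
        At y: q is false.
      So \Diamond q is false at x.
      At x: \Box q requires q at every successor {u, w, x, y}.
        q fails at u, so \Box q is false at x.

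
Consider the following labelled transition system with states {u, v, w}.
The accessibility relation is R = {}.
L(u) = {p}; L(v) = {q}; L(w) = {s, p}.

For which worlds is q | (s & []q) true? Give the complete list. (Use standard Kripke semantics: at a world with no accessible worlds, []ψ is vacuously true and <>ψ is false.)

v, w

Let φ = q | (s & []q). Evaluate φ at each world:
  u (successors ∅): φ is false.
  v (successors ∅): φ is true.
  w (successors ∅): φ is true.
For instance, at w:
  At w: q is false, s & []q is true, so q | (s & []q) is true.
    At w: s is true, []q is true, so s & []q is true.
      At w: no accessible worlds, so []q holds vacuously.
Satisfying worlds: {v, w}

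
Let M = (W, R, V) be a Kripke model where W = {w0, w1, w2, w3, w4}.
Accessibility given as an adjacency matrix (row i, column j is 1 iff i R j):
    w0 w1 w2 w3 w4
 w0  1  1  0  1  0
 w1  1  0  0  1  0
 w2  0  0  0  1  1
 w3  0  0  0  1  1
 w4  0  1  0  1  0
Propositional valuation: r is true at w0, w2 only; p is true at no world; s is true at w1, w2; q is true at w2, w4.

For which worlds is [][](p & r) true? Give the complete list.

none

Let φ = [][](p & r). Evaluate φ at each world:
  w0 (successors {w0, w1, w3}): φ is false.
  w1 (successors {w0, w3}): φ is false.
  w2 (successors {w3, w4}): φ is false.
  w3 (successors {w3, w4}): φ is false.
  w4 (successors {w1, w3}): φ is false.
For instance, at w1:
  At w1: [][](p & r) requires [](p & r) at every successor {w0, w3}.
    [](p & r) fails at w0, so [][](p & r) is false at w1.
      At w0: [](p & r) requires p & r at every successor {w0, w1, w3}.
        p & r fails at w0, so [](p & r) is false at w0.
Satisfying worlds: none.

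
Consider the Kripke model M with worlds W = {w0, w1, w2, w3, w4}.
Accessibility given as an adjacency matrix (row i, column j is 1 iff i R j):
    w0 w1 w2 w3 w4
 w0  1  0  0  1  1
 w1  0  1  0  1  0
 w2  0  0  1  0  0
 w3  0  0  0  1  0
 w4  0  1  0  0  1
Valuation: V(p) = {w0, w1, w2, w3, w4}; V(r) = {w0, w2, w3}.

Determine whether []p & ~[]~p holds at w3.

Yes

At w3: []p is true, ~[]~p is true, so []p & ~[]~p is true.
  At w3: []p requires p at every successor {w3}.
    At w3: p is true.
  So []p is true at w3.
  At w3: []~p is false, so ~[]~p is true.
    At w3: []~p requires ~p at every successor {w3}.
      ~p fails at w3, so []~p is false at w3.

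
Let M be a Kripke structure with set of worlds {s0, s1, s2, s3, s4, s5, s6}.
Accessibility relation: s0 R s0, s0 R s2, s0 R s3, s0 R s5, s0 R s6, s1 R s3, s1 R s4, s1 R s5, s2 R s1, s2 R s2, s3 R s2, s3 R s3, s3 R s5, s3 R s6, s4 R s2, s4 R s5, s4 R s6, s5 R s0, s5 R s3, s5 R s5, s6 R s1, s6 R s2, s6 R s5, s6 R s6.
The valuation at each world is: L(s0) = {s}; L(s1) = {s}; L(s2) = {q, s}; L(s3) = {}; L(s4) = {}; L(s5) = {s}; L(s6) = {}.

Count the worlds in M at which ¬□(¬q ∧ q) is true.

7

Recall that □ψ holds at a world iff ψ holds at every accessible world, and ◇ψ holds iff ψ holds at some accessible world.
Let φ = ¬□(¬q ∧ q). Evaluate φ at each world:
  s0 (successors {s0, s2, s3, s5, s6}): φ is true.
  s1 (successors {s3, s4, s5}): φ is true.
  s2 (successors {s1, s2}): φ is true.
  s3 (successors {s2, s3, s5, s6}): φ is true.
  s4 (successors {s2, s5, s6}): φ is true.
  s5 (successors {s0, s3, s5}): φ is true.
  s6 (successors {s1, s2, s5, s6}): φ is true.
For instance, at s4:
  At s4: □(¬q ∧ q) is false, so ¬□(¬q ∧ q) is true.
    At s4: □(¬q ∧ q) requires ¬q ∧ q at every successor {s2, s5, s6}.
      ¬q ∧ q fails at s2, so □(¬q ∧ q) is false at s4.
Satisfying worlds: {s0, s1, s2, s3, s4, s5, s6}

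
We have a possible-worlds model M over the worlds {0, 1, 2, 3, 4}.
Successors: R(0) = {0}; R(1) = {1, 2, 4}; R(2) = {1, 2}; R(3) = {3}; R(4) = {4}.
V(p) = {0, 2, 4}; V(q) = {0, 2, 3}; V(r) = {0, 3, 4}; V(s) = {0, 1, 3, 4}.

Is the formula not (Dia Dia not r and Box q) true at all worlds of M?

Let φ = not (Dia Dia not r and Box q). Evaluate φ at each world:
  0 (successors {0}): φ is true.
  1 (successors {1, 2, 4}): φ is true.
  2 (successors {1, 2}): φ is true.
  3 (successors {3}): φ is true.
  4 (successors {4}): φ is true.
For instance, at 2:
  At 2: Dia Dia not r and Box q is false, so not (Dia Dia not r and Box q) is true.
    At 2: Dia Dia not r is true, Box q is false, so Dia Dia not r and Box q is false.
      At 2: Dia Dia not r requires Dia not r at some successor in {1, 2}.
        Dia not r holds at 1, so Dia Dia not r is true at 2.
      At 2: Box q requires q at every successor {1, 2}.
        q fails at 1, so Box q is false at 2.

Yes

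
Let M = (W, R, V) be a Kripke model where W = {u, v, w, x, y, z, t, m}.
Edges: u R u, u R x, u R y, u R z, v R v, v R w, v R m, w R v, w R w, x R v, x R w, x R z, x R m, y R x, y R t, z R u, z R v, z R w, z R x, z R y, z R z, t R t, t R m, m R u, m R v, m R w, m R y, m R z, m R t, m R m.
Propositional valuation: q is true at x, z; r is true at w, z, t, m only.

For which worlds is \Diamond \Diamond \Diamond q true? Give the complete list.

u, v, w, x, y, z, t, m

Let φ = \Diamond \Diamond \Diamond q. Evaluate φ at each world:
  u (successors {u, x, y, z}): φ is true.
  v (successors {v, w, m}): φ is true.
  w (successors {v, w}): φ is true.
  x (successors {v, w, z, m}): φ is true.
  y (successors {x, t}): φ is true.
  z (successors {u, v, w, x, y, z}): φ is true.
  t (successors {t, m}): φ is true.
  m (successors {u, v, w, y, z, t, m}): φ is true.
For instance, at v:
  At v: \Diamond \Diamond \Diamond q requires \Diamond \Diamond q at some successor in {v, w, m}.
    \Diamond \Diamond q holds at v, so \Diamond \Diamond \Diamond q is true at v.
      At v: \Diamond \Diamond q requires \Diamond q at some successor in {v, w, m}.
        \Diamond q holds at m, so \Diamond \Diamond q is true at v.
Satisfying worlds: {u, v, w, x, y, z, t, m}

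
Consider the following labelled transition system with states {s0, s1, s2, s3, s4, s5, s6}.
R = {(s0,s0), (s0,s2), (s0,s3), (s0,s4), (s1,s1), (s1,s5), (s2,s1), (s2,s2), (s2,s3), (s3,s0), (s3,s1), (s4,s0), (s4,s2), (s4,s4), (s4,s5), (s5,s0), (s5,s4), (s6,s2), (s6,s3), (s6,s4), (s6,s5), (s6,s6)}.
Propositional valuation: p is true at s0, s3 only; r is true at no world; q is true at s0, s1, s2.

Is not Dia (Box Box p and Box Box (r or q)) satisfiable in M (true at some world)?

Yes

Recall that Box ψ holds at a world iff ψ holds at every accessible world, and Dia ψ holds iff ψ holds at some accessible world.
Let φ = not Dia (Box Box p and Box Box (r or q)). Evaluate φ at each world:
  s0 (successors {s0, s2, s3, s4}): φ is true.
  s1 (successors {s1, s5}): φ is true.
  s2 (successors {s1, s2, s3}): φ is true.
  s3 (successors {s0, s1}): φ is true.
  s4 (successors {s0, s2, s4, s5}): φ is true.
  s5 (successors {s0, s4}): φ is true.
  s6 (successors {s2, s3, s4, s5, s6}): φ is true.
Detail at s0 (witness):
  At s0: Dia (Box Box p and Box Box (r or q)) is false, so not Dia (Box Box p and Box Box (r or q)) is true.
    At s0: Dia (Box Box p and Box Box (r or q)) requires Box Box p and Box Box (r or q) at some successor in {s0, s2, s3, s4}.
      At s0: Box Box p and Box Box (r or q) is false.
      At s2: Box Box p and Box Box (r or q) is false.
      At s3: Box Box p and Box Box (r or q) is false.
      At s4: Box Box p and Box Box (r or q) is false.
    So Dia (Box Box p and Box Box (r or q)) is false at s0.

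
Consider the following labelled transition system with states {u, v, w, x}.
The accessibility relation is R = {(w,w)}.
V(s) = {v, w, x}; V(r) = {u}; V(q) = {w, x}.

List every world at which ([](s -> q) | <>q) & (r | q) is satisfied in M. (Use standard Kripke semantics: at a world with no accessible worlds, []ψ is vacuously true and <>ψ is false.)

Let φ = ([](s -> q) | <>q) & (r | q). Evaluate φ at each world:
  u (successors ∅): φ is true.
  v (successors ∅): φ is false.
  w (successors {w}): φ is true.
  x (successors ∅): φ is true.
For instance, at w:
  At w: [](s -> q) | <>q is true, r | q is true, so ([](s -> q) | <>q) & (r | q) is true.
    At w: [](s -> q) is true, <>q is true, so [](s -> q) | <>q is true.
      At w: [](s -> q) requires s -> q at every successor {w}.
        At w: s -> q is true.
      So [](s -> q) is true at w.
      At w: <>q requires q at some successor in {w}.
        q holds at w, so <>q is true at w.
Satisfying worlds: {u, w, x}

u, w, x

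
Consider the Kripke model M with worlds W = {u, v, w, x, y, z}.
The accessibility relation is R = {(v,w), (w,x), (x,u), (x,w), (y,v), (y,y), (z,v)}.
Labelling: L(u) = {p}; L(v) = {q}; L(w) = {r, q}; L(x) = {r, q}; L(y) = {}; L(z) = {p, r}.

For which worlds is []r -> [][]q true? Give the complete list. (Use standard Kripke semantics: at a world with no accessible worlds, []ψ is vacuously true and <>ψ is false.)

Let φ = []r -> [][]q. Evaluate φ at each world:
  u (successors ∅): φ is true.
  v (successors {w}): φ is true.
  w (successors {x}): φ is false.
  x (successors {u, w}): φ is true.
  y (successors {v, y}): φ is true.
  z (successors {v}): φ is true.
For instance, at v:
  At v: []r is true, [][]q is true, so []r -> [][]q is true.
    At v: []r requires r at every successor {w}.
      At w: r is true.
    So []r is true at v.
    At v: [][]q requires []q at every successor {w}.
      At w: []q is true.
    So [][]q is true at v.
Satisfying worlds: {u, v, x, y, z}

u, v, x, y, z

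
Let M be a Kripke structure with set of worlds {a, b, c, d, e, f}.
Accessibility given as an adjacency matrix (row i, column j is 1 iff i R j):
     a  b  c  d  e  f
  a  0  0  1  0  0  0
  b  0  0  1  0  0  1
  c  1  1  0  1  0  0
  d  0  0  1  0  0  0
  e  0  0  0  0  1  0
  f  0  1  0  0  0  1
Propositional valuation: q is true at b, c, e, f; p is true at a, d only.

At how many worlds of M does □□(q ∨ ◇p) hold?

Recall that □ψ holds at a world iff ψ holds at every accessible world, and ◇ψ holds iff ψ holds at some accessible world.
Let φ = □□(q ∨ ◇p). Evaluate φ at each world:
  a (successors {c}): φ is false.
  b (successors {c, f}): φ is false.
  c (successors {a, b, d}): φ is true.
  d (successors {c}): φ is false.
  e (successors {e}): φ is true.
  f (successors {b, f}): φ is true.
For instance, at c:
  At c: □□(q ∨ ◇p) requires □(q ∨ ◇p) at every successor {a, b, d}.
      At a: □(q ∨ ◇p) requires q ∨ ◇p at every successor {c}.
        At c: q ∨ ◇p is true.
      So □(q ∨ ◇p) is true at a.
      At b: □(q ∨ ◇p) requires q ∨ ◇p at every successor {c, f}.
        At c: q ∨ ◇p is true.
        At f: q ∨ ◇p is true.
      So □(q ∨ ◇p) is true at b.
      At d: □(q ∨ ◇p) requires q ∨ ◇p at every successor {c}.
        At c: q ∨ ◇p is true.
      So □(q ∨ ◇p) is true at d.
  So □□(q ∨ ◇p) is true at c.
Satisfying worlds: {c, e, f}

3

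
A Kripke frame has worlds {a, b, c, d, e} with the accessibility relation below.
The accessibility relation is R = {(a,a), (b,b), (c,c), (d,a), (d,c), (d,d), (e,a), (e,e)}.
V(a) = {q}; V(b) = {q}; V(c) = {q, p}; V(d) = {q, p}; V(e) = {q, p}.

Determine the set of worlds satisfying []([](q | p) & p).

Let φ = []([](q | p) & p). Evaluate φ at each world:
  a (successors {a}): φ is false.
  b (successors {b}): φ is false.
  c (successors {c}): φ is true.
  d (successors {a, c, d}): φ is false.
  e (successors {a, e}): φ is false.
For instance, at c:
  At c: []([](q | p) & p) requires [](q | p) & p at every successor {c}.
      At c: [](q | p) is true, p is true, so [](q | p) & p is true.
  So []([](q | p) & p) is true at c.
Satisfying worlds: {c}

c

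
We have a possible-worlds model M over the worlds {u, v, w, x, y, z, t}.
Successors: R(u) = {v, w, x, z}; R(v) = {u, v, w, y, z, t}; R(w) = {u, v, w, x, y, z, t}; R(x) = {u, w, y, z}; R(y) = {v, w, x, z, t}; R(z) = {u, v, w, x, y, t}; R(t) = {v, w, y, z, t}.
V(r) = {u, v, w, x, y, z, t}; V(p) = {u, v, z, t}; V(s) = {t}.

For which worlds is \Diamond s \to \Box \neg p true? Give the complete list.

u, x

Let φ = \Diamond s \to \Box \neg p. Evaluate φ at each world:
  u (successors {v, w, x, z}): φ is true.
  v (successors {u, v, w, y, z, t}): φ is false.
  w (successors {u, v, w, x, y, z, t}): φ is false.
  x (successors {u, w, y, z}): φ is true.
  y (successors {v, w, x, z, t}): φ is false.
  z (successors {u, v, w, x, y, t}): φ is false.
  t (successors {v, w, y, z, t}): φ is false.
For instance, at x:
  At x: \Diamond s is false, \Box \neg p is false, so \Diamond s \to \Box \neg p is true.
    At x: \Diamond s requires s at some successor in {u, w, y, z}.
      At u: s is false.
      At w: s is false.
      At y: s is false.
      At z: s is false.
    So \Diamond s is false at x.
    At x: \Box \neg p requires \neg p at every successor {u, w, y, z}.
      \neg p fails at u, so \Box \neg p is false at x.
Satisfying worlds: {u, x}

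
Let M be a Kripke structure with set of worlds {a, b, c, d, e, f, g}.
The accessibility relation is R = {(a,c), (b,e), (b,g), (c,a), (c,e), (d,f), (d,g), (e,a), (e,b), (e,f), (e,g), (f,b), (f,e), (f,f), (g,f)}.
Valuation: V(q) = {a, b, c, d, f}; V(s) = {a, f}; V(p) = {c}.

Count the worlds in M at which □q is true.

Recall that □ψ holds at a world iff ψ holds at every accessible world, and ◇ψ holds iff ψ holds at some accessible world.
Let φ = □q. Evaluate φ at each world:
  a (successors {c}): φ is true.
  b (successors {e, g}): φ is false.
  c (successors {a, e}): φ is false.
  d (successors {f, g}): φ is false.
  e (successors {a, b, f, g}): φ is false.
  f (successors {b, e, f}): φ is false.
  g (successors {f}): φ is true.
For instance, at e:
  At e: □q requires q at every successor {a, b, f, g}.
    q fails at g, so □q is false at e.
Satisfying worlds: {a, g}

2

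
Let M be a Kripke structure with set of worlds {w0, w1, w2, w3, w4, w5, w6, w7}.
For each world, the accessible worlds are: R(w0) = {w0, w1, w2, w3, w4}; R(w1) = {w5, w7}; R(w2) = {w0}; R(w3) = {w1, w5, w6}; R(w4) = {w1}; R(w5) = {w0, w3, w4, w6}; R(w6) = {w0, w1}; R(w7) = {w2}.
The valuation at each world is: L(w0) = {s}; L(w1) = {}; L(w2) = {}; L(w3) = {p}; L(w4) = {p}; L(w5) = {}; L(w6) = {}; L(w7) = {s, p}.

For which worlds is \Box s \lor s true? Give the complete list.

Let φ = \Box s \lor s. Evaluate φ at each world:
  w0 (successors {w0, w1, w2, w3, w4}): φ is true.
  w1 (successors {w5, w7}): φ is false.
  w2 (successors {w0}): φ is true.
  w3 (successors {w1, w5, w6}): φ is false.
  w4 (successors {w1}): φ is false.
  w5 (successors {w0, w3, w4, w6}): φ is false.
  w6 (successors {w0, w1}): φ is false.
  w7 (successors {w2}): φ is true.
For instance, at w2:
  At w2: \Box s is true, s is false, so \Box s \lor s is true.
    At w2: \Box s requires s at every successor {w0}.
      At w0: s is true.
    So \Box s is true at w2.
Satisfying worlds: {w0, w2, w7}

w0, w2, w7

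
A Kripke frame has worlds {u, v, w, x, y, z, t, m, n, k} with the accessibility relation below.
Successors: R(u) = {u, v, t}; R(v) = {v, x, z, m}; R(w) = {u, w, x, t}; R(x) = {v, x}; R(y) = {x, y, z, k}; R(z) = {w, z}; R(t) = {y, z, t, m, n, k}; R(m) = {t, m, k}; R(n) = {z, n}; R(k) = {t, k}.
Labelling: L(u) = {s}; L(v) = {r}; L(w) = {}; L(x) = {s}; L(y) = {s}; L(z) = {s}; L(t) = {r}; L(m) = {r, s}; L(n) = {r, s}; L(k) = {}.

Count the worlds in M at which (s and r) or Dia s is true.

9

Let φ = (s and r) or Dia s. Evaluate φ at each world:
  u (successors {u, v, t}): φ is true.
  v (successors {v, x, z, m}): φ is true.
  w (successors {u, w, x, t}): φ is true.
  x (successors {v, x}): φ is true.
  y (successors {x, y, z, k}): φ is true.
  z (successors {w, z}): φ is true.
  t (successors {y, z, t, m, n, k}): φ is true.
  m (successors {t, m, k}): φ is true.
  n (successors {z, n}): φ is true.
  k (successors {t, k}): φ is false.
For instance, at t:
  At t: s and r is false, Dia s is true, so (s and r) or Dia s is true.
    At t: Dia s requires s at some successor in {y, z, t, m, n, k}.
      s holds at y, so Dia s is true at t.
Satisfying worlds: {u, v, w, x, y, z, t, m, n}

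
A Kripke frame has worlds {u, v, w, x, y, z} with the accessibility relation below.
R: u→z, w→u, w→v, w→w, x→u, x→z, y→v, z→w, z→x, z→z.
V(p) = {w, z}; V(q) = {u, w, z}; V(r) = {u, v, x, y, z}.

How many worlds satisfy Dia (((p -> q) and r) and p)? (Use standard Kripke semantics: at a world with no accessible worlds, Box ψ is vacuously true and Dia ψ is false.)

3

Let φ = Dia (((p -> q) and r) and p). Evaluate φ at each world:
  u (successors {z}): φ is true.
  v (successors ∅): φ is false.
  w (successors {u, v, w}): φ is false.
  x (successors {u, z}): φ is true.
  y (successors {v}): φ is false.
  z (successors {w, x, z}): φ is true.
For instance, at y:
  At y: Dia (((p -> q) and r) and p) requires ((p -> q) and r) and p at some successor in {v}.
    At v: ((p -> q) and r) and p is false.
  So Dia (((p -> q) and r) and p) is false at y.
Satisfying worlds: {u, x, z}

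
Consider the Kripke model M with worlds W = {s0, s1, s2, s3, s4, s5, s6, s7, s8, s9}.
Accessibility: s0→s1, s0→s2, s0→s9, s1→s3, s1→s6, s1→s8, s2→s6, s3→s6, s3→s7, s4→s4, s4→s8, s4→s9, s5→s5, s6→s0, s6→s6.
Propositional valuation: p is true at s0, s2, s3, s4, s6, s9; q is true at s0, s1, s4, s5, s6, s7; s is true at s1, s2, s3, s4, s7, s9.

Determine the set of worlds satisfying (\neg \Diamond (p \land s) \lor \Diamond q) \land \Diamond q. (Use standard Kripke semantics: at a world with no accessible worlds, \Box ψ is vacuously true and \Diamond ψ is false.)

Let φ = (\neg \Diamond (p \land s) \lor \Diamond q) \land \Diamond q. Evaluate φ at each world:
  s0 (successors {s1, s2, s9}): φ is true.
  s1 (successors {s3, s6, s8}): φ is true.
  s2 (successors {s6}): φ is true.
  s3 (successors {s6, s7}): φ is true.
  s4 (successors {s4, s8, s9}): φ is true.
  s5 (successors {s5}): φ is true.
  s6 (successors {s0, s6}): φ is true.
  s7 (successors ∅): φ is false.
  s8 (successors ∅): φ is false.
  s9 (successors ∅): φ is false.
For instance, at s2:
  At s2: \neg \Diamond (p \land s) \lor \Diamond q is true, \Diamond q is true, so (\neg \Diamond (p \land s) \lor \Diamond q) \land \Diamond q is true.
    At s2: \neg \Diamond (p \land s) is true, \Diamond q is true, so \neg \Diamond (p \land s) \lor \Diamond q is true.
      At s2: \Diamond (p \land s) is false, so \neg \Diamond (p \land s) is true.
      At s2: \Diamond q requires q at some successor in {s6}.
        q holds at s6, so \Diamond q is true at s2.
    At s2: \Diamond q requires q at some successor in {s6}.
      q holds at s6, so \Diamond q is true at s2.
Satisfying worlds: {s0, s1, s2, s3, s4, s5, s6}

s0, s1, s2, s3, s4, s5, s6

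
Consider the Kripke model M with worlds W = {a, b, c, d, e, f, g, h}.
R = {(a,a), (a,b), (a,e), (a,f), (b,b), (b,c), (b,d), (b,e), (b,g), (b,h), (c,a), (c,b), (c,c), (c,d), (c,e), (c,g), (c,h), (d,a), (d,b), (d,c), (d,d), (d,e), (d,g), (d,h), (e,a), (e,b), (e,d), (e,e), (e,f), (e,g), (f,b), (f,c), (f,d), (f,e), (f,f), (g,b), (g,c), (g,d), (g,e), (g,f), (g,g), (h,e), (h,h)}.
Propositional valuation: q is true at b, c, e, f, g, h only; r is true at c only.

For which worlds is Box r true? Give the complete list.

Recall that Box ψ holds at a world iff ψ holds at every accessible world, and Dia ψ holds iff ψ holds at some accessible world.
Let φ = Box r. Evaluate φ at each world:
  a (successors {a, b, e, f}): φ is false.
  b (successors {b, c, d, e, g, h}): φ is false.
  c (successors {a, b, c, d, e, g, h}): φ is false.
  d (successors {a, b, c, d, e, g, h}): φ is false.
  e (successors {a, b, d, e, f, g}): φ is false.
  f (successors {b, c, d, e, f}): φ is false.
  g (successors {b, c, d, e, f, g}): φ is false.
  h (successors {e, h}): φ is false.
For instance, at e:
  At e: Box r requires r at every successor {a, b, d, e, f, g}.
    r fails at a, so Box r is false at e.
Satisfying worlds: none.

none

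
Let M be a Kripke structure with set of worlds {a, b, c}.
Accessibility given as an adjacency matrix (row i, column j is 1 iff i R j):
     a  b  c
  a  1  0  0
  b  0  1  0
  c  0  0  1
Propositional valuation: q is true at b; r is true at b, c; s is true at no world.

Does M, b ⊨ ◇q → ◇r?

At b: ◇q is true, ◇r is true, so ◇q → ◇r is true.
  At b: ◇q requires q at some successor in {b}.
    q holds at b, so ◇q is true at b.
  At b: ◇r requires r at some successor in {b}.
    r holds at b, so ◇r is true at b.

Yes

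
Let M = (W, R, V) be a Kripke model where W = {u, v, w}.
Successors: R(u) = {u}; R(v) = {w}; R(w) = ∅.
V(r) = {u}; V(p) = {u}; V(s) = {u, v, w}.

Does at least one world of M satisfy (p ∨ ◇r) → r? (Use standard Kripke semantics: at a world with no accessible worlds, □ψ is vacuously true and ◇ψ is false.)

Recall that ◇ψ holds at a world iff ψ holds at some accessible world.
Let φ = (p ∨ ◇r) → r. Evaluate φ at each world:
  u (successors {u}): φ is true.
  v (successors {w}): φ is true.
  w (successors ∅): φ is true.
Detail at u (witness):
  At u: p ∨ ◇r is true, r is true, so (p ∨ ◇r) → r is true.
    At u: p is true, ◇r is true, so p ∨ ◇r is true.
      At u: ◇r requires r at some successor in {u}.
        r holds at u, so ◇r is true at u.

Yes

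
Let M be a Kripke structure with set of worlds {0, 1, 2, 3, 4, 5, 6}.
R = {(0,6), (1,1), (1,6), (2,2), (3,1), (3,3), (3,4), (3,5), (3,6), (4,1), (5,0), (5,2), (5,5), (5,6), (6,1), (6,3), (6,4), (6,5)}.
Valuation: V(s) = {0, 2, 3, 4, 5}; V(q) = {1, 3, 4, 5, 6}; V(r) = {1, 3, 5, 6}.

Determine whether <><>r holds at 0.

Yes

Recall that <>ψ holds at a world iff ψ holds at some accessible world.
At 0: <><>r requires <>r at some successor in {6}.
  <>r holds at 6, so <><>r is true at 0.
    At 6: <>r requires r at some successor in {1, 3, 4, 5}.
      r holds at 1, so <>r is true at 6.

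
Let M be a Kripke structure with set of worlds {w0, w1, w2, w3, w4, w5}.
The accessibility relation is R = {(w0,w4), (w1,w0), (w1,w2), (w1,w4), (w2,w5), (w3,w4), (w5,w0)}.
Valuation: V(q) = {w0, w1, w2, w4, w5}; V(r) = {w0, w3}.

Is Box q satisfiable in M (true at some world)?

Let φ = Box q. Evaluate φ at each world:
  w0 (successors {w4}): φ is true.
  w1 (successors {w0, w2, w4}): φ is true.
  w2 (successors {w5}): φ is true.
  w3 (successors {w4}): φ is true.
  w4 (successors ∅): φ is true.
  w5 (successors {w0}): φ is true.
Detail at w0 (witness):
  At w0: Box q requires q at every successor {w4}.
    At w4: q is true.
  So Box q is true at w0.

Yes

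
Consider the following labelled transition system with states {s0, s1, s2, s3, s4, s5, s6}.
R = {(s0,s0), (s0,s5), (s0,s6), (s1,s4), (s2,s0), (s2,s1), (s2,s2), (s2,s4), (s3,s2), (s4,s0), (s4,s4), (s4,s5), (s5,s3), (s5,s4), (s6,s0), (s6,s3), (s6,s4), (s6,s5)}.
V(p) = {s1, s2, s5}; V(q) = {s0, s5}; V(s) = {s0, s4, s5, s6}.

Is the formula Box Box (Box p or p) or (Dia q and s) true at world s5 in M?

At s5: Box Box (Box p or p) is false, Dia q and s is false, so Box Box (Box p or p) or (Dia q and s) is false.
  At s5: Box Box (Box p or p) requires Box (Box p or p) at every successor {s3, s4}.
    Box (Box p or p) fails at s4, so Box Box (Box p or p) is false at s5.
      At s4: Box (Box p or p) requires Box p or p at every successor {s0, s4, s5}.
        Box p or p fails at s0, so Box (Box p or p) is false at s4.
  At s5: Dia q is false, s is true, so Dia q and s is false.
    At s5: Dia q requires q at some successor in {s3, s4}.
      At s3: q is false.
      At s4: q is false.
    So Dia q is false at s5.

No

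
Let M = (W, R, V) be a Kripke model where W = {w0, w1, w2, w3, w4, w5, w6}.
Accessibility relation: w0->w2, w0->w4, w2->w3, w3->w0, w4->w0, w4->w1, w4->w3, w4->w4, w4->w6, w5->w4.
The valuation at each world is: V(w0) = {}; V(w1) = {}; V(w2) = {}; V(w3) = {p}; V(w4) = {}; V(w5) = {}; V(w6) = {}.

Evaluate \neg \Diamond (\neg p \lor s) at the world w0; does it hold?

Recall that \Diamond ψ holds at a world iff ψ holds at some accessible world.
At w0: \Diamond (\neg p \lor s) is true, so \neg \Diamond (\neg p \lor s) is false.
  At w0: \Diamond (\neg p \lor s) requires \neg p \lor s at some successor in {w2, w4}.
    \neg p \lor s holds at w2, so \Diamond (\neg p \lor s) is true at w0.

No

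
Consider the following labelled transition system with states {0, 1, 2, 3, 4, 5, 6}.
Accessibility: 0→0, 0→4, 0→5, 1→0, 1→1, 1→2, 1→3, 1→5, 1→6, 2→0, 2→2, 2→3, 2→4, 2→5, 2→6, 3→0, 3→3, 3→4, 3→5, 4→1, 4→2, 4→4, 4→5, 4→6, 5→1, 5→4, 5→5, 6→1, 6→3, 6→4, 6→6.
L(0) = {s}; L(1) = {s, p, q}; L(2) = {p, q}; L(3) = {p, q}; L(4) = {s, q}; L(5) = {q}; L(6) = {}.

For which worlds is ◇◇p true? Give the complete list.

Let φ = ◇◇p. Evaluate φ at each world:
  0 (successors {0, 4, 5}): φ is true.
  1 (successors {0, 1, 2, 3, 5, 6}): φ is true.
  2 (successors {0, 2, 3, 4, 5, 6}): φ is true.
  3 (successors {0, 3, 4, 5}): φ is true.
  4 (successors {1, 2, 4, 5, 6}): φ is true.
  5 (successors {1, 4, 5}): φ is true.
  6 (successors {1, 3, 4, 6}): φ is true.
For instance, at 4:
  At 4: ◇◇p requires ◇p at some successor in {1, 2, 4, 5, 6}.
    ◇p holds at 1, so ◇◇p is true at 4.
      At 1: ◇p requires p at some successor in {0, 1, 2, 3, 5, 6}.
        p holds at 1, so ◇p is true at 1.
Satisfying worlds: {0, 1, 2, 3, 4, 5, 6}

0, 1, 2, 3, 4, 5, 6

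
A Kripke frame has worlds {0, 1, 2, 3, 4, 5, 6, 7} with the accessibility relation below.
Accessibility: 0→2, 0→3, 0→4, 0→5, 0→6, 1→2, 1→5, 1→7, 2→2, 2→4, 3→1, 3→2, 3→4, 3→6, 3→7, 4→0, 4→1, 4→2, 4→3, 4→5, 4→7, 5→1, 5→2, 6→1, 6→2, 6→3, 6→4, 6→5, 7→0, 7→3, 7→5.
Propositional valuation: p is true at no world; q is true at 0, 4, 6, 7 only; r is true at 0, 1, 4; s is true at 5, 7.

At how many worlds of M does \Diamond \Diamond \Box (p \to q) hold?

8

Let φ = \Diamond \Diamond \Box (p \to q). Evaluate φ at each world:
  0 (successors {2, 3, 4, 5, 6}): φ is true.
  1 (successors {2, 5, 7}): φ is true.
  2 (successors {2, 4}): φ is true.
  3 (successors {1, 2, 4, 6, 7}): φ is true.
  4 (successors {0, 1, 2, 3, 5, 7}): φ is true.
  5 (successors {1, 2}): φ is true.
  6 (successors {1, 2, 3, 4, 5}): φ is true.
  7 (successors {0, 3, 5}): φ is true.
For instance, at 4:
  At 4: \Diamond \Diamond \Box (p \to q) requires \Diamond \Box (p \to q) at some successor in {0, 1, 2, 3, 5, 7}.
    \Diamond \Box (p \to q) holds at 0, so \Diamond \Diamond \Box (p \to q) is true at 4.
      At 0: \Diamond \Box (p \to q) requires \Box (p \to q) at some successor in {2, 3, 4, 5, 6}.
        \Box (p \to q) holds at 2, so \Diamond \Box (p \to q) is true at 0.
Satisfying worlds: {0, 1, 2, 3, 4, 5, 6, 7}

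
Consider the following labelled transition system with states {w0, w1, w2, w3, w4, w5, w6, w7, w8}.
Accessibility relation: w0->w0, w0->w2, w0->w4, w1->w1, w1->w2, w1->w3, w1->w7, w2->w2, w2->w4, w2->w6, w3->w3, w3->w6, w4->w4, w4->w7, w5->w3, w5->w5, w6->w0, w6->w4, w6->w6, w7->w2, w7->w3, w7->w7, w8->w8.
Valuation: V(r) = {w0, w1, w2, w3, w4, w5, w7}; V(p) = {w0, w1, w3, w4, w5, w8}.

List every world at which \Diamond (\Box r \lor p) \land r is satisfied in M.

w0, w1, w2, w3, w4, w5, w7

Recall that \Box ψ holds at a world iff ψ holds at every accessible world, and \Diamond ψ holds iff ψ holds at some accessible world.
Let φ = \Diamond (\Box r \lor p) \land r. Evaluate φ at each world:
  w0 (successors {w0, w2, w4}): φ is true.
  w1 (successors {w1, w2, w3, w7}): φ is true.
  w2 (successors {w2, w4, w6}): φ is true.
  w3 (successors {w3, w6}): φ is true.
  w4 (successors {w4, w7}): φ is true.
  w5 (successors {w3, w5}): φ is true.
  w6 (successors {w0, w4, w6}): φ is false.
  w7 (successors {w2, w3, w7}): φ is true.
  w8 (successors {w8}): φ is false.
For instance, at w3:
  At w3: \Diamond (\Box r \lor p) is true, r is true, so \Diamond (\Box r \lor p) \land r is true.
    At w3: \Diamond (\Box r \lor p) requires \Box r \lor p at some successor in {w3, w6}.
      \Box r \lor p holds at w3, so \Diamond (\Box r \lor p) is true at w3.
Satisfying worlds: {w0, w1, w2, w3, w4, w5, w7}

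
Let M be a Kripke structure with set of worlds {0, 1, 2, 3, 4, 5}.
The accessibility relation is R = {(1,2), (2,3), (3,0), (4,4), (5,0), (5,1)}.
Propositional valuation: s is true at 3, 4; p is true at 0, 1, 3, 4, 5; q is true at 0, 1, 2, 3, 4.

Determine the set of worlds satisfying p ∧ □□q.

0, 1, 3, 4, 5

Let φ = p ∧ □□q. Evaluate φ at each world:
  0 (successors ∅): φ is true.
  1 (successors {2}): φ is true.
  2 (successors {3}): φ is false.
  3 (successors {0}): φ is true.
  4 (successors {4}): φ is true.
  5 (successors {0, 1}): φ is true.
For instance, at 3:
  At 3: p is true, □□q is true, so p ∧ □□q is true.
    At 3: □□q requires □q at every successor {0}.
      At 0: □q is true.
    So □□q is true at 3.
Satisfying worlds: {0, 1, 3, 4, 5}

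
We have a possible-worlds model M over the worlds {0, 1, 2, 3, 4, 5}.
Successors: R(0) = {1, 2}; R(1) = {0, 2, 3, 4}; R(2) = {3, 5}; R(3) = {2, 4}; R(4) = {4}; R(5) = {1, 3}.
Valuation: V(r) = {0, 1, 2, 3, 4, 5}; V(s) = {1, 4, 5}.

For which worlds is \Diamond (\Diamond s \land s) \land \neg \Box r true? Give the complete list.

Recall that \Box ψ holds at a world iff ψ holds at every accessible world, and \Diamond ψ holds iff ψ holds at some accessible world.
Let φ = \Diamond (\Diamond s \land s) \land \neg \Box r. Evaluate φ at each world:
  0 (successors {1, 2}): φ is false.
  1 (successors {0, 2, 3, 4}): φ is false.
  2 (successors {3, 5}): φ is false.
  3 (successors {2, 4}): φ is false.
  4 (successors {4}): φ is false.
  5 (successors {1, 3}): φ is false.
For instance, at 4:
  At 4: \Diamond (\Diamond s \land s) is true, \neg \Box r is false, so \Diamond (\Diamond s \land s) \land \neg \Box r is false.
    At 4: \Diamond (\Diamond s \land s) requires \Diamond s \land s at some successor in {4}.
      \Diamond s \land s holds at 4, so \Diamond (\Diamond s \land s) is true at 4.
    At 4: \Box r is true, so \neg \Box r is false.
      At 4: \Box r requires r at every successor {4}.
        At 4: r is true.
      So \Box r is true at 4.
Satisfying worlds: none.

none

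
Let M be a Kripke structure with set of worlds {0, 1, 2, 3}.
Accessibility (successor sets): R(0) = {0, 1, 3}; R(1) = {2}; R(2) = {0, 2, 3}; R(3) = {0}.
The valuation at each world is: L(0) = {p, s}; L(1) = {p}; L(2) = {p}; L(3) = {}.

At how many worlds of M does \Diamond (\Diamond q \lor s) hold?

3

Let φ = \Diamond (\Diamond q \lor s). Evaluate φ at each world:
  0 (successors {0, 1, 3}): φ is true.
  1 (successors {2}): φ is false.
  2 (successors {0, 2, 3}): φ is true.
  3 (successors {0}): φ is true.
For instance, at 1:
  At 1: \Diamond (\Diamond q \lor s) requires \Diamond q \lor s at some successor in {2}.
    At 2: \Diamond q \lor s is false.
  So \Diamond (\Diamond q \lor s) is false at 1.
Satisfying worlds: {0, 2, 3}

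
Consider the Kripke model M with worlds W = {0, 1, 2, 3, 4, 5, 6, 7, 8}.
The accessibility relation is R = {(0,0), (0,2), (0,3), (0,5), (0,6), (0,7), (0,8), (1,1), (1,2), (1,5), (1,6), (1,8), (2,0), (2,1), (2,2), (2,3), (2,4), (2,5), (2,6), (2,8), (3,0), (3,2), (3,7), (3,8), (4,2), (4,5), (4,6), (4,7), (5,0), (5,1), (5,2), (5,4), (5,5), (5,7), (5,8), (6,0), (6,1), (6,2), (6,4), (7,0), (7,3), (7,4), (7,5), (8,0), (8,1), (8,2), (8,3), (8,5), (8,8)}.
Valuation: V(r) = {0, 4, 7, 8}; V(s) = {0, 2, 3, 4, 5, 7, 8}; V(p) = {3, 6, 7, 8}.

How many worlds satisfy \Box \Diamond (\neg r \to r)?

9

Recall that \Box ψ holds at a world iff ψ holds at every accessible world, and \Diamond ψ holds iff ψ holds at some accessible world.
Let φ = \Box \Diamond (\neg r \to r). Evaluate φ at each world:
  0 (successors {0, 2, 3, 5, 6, 7, 8}): φ is true.
  1 (successors {1, 2, 5, 6, 8}): φ is true.
  2 (successors {0, 1, 2, 3, 4, 5, 6, 8}): φ is true.
  3 (successors {0, 2, 7, 8}): φ is true.
  4 (successors {2, 5, 6, 7}): φ is true.
  5 (successors {0, 1, 2, 4, 5, 7, 8}): φ is true.
  6 (successors {0, 1, 2, 4}): φ is true.
  7 (successors {0, 3, 4, 5}): φ is true.
  8 (successors {0, 1, 2, 3, 5, 8}): φ is true.
For instance, at 4:
  At 4: \Box \Diamond (\neg r \to r) requires \Diamond (\neg r \to r) at every successor {2, 5, 6, 7}.
    At 2: \Diamond (\neg r \to r) is true.
    At 5: \Diamond (\neg r \to r) is true.
    At 6: \Diamond (\neg r \to r) is true.
    At 7: \Diamond (\neg r \to r) is true.
  So \Box \Diamond (\neg r \to r) is true at 4.
Satisfying worlds: {0, 1, 2, 3, 4, 5, 6, 7, 8}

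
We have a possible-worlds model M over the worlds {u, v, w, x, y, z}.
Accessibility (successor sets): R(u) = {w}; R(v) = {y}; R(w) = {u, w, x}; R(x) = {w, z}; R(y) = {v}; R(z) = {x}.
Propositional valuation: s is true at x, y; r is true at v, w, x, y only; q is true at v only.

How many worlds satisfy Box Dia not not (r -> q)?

Let φ = Box Dia not not (r -> q). Evaluate φ at each world:
  u (successors {w}): φ is true.
  v (successors {y}): φ is true.
  w (successors {u, w, x}): φ is false.
  x (successors {w, z}): φ is false.
  y (successors {v}): φ is false.
  z (successors {x}): φ is true.
For instance, at z:
  At z: Box Dia not not (r -> q) requires Dia not not (r -> q) at every successor {x}.
      At x: Dia not not (r -> q) requires not not (r -> q) at some successor in {w, z}.
        not not (r -> q) holds at z, so Dia not not (r -> q) is true at x.
  So Box Dia not not (r -> q) is true at z.
Satisfying worlds: {u, v, z}

3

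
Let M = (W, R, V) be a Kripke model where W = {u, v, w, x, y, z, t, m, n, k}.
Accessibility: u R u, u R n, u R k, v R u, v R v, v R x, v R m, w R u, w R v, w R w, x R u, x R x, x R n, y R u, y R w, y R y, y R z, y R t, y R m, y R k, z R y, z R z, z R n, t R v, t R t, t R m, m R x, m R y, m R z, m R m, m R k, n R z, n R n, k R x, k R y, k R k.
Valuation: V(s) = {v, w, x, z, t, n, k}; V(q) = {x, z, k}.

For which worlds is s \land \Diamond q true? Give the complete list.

Let φ = s \land \Diamond q. Evaluate φ at each world:
  u (successors {u, n, k}): φ is false.
  v (successors {u, v, x, m}): φ is true.
  w (successors {u, v, w}): φ is false.
  x (successors {u, x, n}): φ is true.
  y (successors {u, w, y, z, t, m, k}): φ is false.
  z (successors {y, z, n}): φ is true.
  t (successors {v, t, m}): φ is false.
  m (successors {x, y, z, m, k}): φ is false.
  n (successors {z, n}): φ is true.
  k (successors {x, y, k}): φ is true.
For instance, at t:
  At t: s is true, \Diamond q is false, so s \land \Diamond q is false.
    At t: \Diamond q requires q at some successor in {v, t, m}.
      At v: q is false.
      At t: q is false.
      At m: q is false.
    So \Diamond q is false at t.
Satisfying worlds: {v, x, z, n, k}

v, x, z, n, k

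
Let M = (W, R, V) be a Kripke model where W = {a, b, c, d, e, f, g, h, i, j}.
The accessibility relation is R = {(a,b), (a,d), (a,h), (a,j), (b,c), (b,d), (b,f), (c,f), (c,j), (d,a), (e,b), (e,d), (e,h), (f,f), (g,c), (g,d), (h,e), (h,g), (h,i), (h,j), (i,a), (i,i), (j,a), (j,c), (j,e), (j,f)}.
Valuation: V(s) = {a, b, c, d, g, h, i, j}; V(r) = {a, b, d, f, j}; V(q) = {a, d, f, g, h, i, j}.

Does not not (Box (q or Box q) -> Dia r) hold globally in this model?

Yes

Let φ = not not (Box (q or Box q) -> Dia r). Evaluate φ at each world:
  a (successors {b, d, h, j}): φ is true.
  b (successors {c, d, f}): φ is true.
  c (successors {f, j}): φ is true.
  d (successors {a}): φ is true.
  e (successors {b, d, h}): φ is true.
  f (successors {f}): φ is true.
  g (successors {c, d}): φ is true.
  h (successors {e, g, i, j}): φ is true.
  i (successors {a, i}): φ is true.
  j (successors {a, c, e, f}): φ is true.
For instance, at d:
  At d: not (Box (q or Box q) -> Dia r) is false, so not not (Box (q or Box q) -> Dia r) is true.
    At d: Box (q or Box q) -> Dia r is true, so not (Box (q or Box q) -> Dia r) is false.
      At d: Box (q or Box q) is true, Dia r is true, so Box (q or Box q) -> Dia r is true.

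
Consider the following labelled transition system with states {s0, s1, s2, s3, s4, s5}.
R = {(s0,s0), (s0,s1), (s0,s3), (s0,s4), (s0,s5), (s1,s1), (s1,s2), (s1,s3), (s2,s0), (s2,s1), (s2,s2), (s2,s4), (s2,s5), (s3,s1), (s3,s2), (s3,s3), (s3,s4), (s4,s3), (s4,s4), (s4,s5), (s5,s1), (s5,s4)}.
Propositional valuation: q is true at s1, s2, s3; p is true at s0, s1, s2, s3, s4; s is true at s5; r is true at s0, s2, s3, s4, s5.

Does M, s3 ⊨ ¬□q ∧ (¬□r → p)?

Recall that □ψ holds at a world iff ψ holds at every accessible world, and ◇ψ holds iff ψ holds at some accessible world.
At s3: ¬□q is true, ¬□r → p is true, so ¬□q ∧ (¬□r → p) is true.
  At s3: □q is false, so ¬□q is true.
    At s3: □q requires q at every successor {s1, s2, s3, s4}.
      q fails at s4, so □q is false at s3.
  At s3: ¬□r is true, p is true, so ¬□r → p is true.
    At s3: □r is false, so ¬□r is true.
      At s3: □r requires r at every successor {s1, s2, s3, s4}.
        r fails at s1, so □r is false at s3.

Yes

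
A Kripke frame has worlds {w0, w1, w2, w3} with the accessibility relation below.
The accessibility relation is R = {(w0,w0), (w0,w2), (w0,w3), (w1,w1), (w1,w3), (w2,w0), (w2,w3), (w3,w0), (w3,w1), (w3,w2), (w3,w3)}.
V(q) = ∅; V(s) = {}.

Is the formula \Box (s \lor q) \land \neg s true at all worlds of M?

No

Recall that \Box ψ holds at a world iff ψ holds at every accessible world, and \Diamond ψ holds iff ψ holds at some accessible world.
Let φ = \Box (s \lor q) \land \neg s. Evaluate φ at each world:
  w0 (successors {w0, w2, w3}): φ is false.
  w1 (successors {w1, w3}): φ is false.
  w2 (successors {w0, w3}): φ is false.
  w3 (successors {w0, w1, w2, w3}): φ is false.
Detail at w0 (counterexample):
  At w0: \Box (s \lor q) is false, \neg s is true, so \Box (s \lor q) \land \neg s is false.
    At w0: \Box (s \lor q) requires s \lor q at every successor {w0, w2, w3}.
      s \lor q fails at w0, so \Box (s \lor q) is false at w0.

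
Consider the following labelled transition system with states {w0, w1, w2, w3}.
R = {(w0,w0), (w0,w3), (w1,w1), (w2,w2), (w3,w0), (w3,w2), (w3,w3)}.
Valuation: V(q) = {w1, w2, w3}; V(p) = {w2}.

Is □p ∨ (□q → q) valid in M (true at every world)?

Yes

Let φ = □p ∨ (□q → q). Evaluate φ at each world:
  w0 (successors {w0, w3}): φ is true.
  w1 (successors {w1}): φ is true.
  w2 (successors {w2}): φ is true.
  w3 (successors {w0, w2, w3}): φ is true.
For instance, at w2:
  At w2: □p is true, □q → q is true, so □p ∨ (□q → q) is true.
    At w2: □p requires p at every successor {w2}.
      At w2: p is true.
    So □p is true at w2.
    At w2: □q is true, q is true, so □q → q is true.
      At w2: □q requires q at every successor {w2}.
        At w2: q is true.
      So □q is true at w2.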